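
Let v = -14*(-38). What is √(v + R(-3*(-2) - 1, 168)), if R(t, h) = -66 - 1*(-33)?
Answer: √499 ≈ 22.338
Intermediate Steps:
v = 532
R(t, h) = -33 (R(t, h) = -66 + 33 = -33)
√(v + R(-3*(-2) - 1, 168)) = √(532 - 33) = √499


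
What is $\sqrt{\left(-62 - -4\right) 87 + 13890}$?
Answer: $2 \sqrt{2211} \approx 94.042$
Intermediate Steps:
$\sqrt{\left(-62 - -4\right) 87 + 13890} = \sqrt{\left(-62 + \left(12 - 8\right)\right) 87 + 13890} = \sqrt{\left(-62 + 4\right) 87 + 13890} = \sqrt{\left(-58\right) 87 + 13890} = \sqrt{-5046 + 13890} = \sqrt{8844} = 2 \sqrt{2211}$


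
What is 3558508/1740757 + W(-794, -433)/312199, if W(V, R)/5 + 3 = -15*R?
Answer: 1167467611312/543462594643 ≈ 2.1482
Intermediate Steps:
W(V, R) = -15 - 75*R (W(V, R) = -15 + 5*(-15*R) = -15 - 75*R)
3558508/1740757 + W(-794, -433)/312199 = 3558508/1740757 + (-15 - 75*(-433))/312199 = 3558508*(1/1740757) + (-15 + 32475)*(1/312199) = 3558508/1740757 + 32460*(1/312199) = 3558508/1740757 + 32460/312199 = 1167467611312/543462594643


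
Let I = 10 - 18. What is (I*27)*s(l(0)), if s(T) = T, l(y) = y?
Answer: 0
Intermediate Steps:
I = -8
(I*27)*s(l(0)) = -8*27*0 = -216*0 = 0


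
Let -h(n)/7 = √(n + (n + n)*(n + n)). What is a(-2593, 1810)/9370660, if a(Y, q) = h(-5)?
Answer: -7*√95/9370660 ≈ -7.2810e-6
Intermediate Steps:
h(n) = -7*√(n + 4*n²) (h(n) = -7*√(n + (n + n)*(n + n)) = -7*√(n + (2*n)*(2*n)) = -7*√(n + 4*n²))
a(Y, q) = -7*√95
a(-2593, 1810)/9370660 = -7*√95/9370660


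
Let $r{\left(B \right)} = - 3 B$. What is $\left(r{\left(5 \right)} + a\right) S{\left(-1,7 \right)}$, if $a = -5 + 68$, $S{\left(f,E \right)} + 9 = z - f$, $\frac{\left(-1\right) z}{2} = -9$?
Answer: $480$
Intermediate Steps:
$z = 18$ ($z = \left(-2\right) \left(-9\right) = 18$)
$S{\left(f,E \right)} = 9 - f$ ($S{\left(f,E \right)} = -9 - \left(-18 + f\right) = 9 - f$)
$a = 63$
$\left(r{\left(5 \right)} + a\right) S{\left(-1,7 \right)} = \left(\left(-3\right) 5 + 63\right) \left(9 - -1\right) = \left(-15 + 63\right) \left(9 + 1\right) = 48 \cdot 10 = 480$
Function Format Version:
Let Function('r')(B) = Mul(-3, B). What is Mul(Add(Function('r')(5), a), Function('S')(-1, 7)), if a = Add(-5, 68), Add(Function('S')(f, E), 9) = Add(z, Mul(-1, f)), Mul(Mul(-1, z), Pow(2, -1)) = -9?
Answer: 480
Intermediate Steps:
z = 18 (z = Mul(-2, -9) = 18)
Function('S')(f, E) = Add(9, Mul(-1, f)) (Function('S')(f, E) = Add(-9, Add(18, Mul(-1, f))) = Add(9, Mul(-1, f)))
a = 63
Mul(Add(Function('r')(5), a), Function('S')(-1, 7)) = Mul(Add(Mul(-3, 5), 63), Add(9, Mul(-1, -1))) = Mul(Add(-15, 63), Add(9, 1)) = Mul(48, 10) = 480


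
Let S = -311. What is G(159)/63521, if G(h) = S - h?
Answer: -470/63521 ≈ -0.0073991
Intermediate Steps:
G(h) = -311 - h
G(159)/63521 = (-311 - 1*159)/63521 = (-311 - 159)*(1/63521) = -470*1/63521 = -470/63521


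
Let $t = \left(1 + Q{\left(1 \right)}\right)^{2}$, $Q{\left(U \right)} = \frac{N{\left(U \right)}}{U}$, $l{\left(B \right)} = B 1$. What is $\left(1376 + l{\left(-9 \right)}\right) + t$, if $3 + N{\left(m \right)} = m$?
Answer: $1368$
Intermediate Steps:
$N{\left(m \right)} = -3 + m$
$l{\left(B \right)} = B$
$Q{\left(U \right)} = \frac{-3 + U}{U}$
$t = 1$ ($t = \left(1 + \frac{-3 + 1}{1}\right)^{2} = \left(1 + 1 \left(-2\right)\right)^{2} = \left(1 - 2\right)^{2} = \left(-1\right)^{2} = 1$)
$\left(1376 + l{\left(-9 \right)}\right) + t = \left(1376 - 9\right) + 1 = 1367 + 1 = 1368$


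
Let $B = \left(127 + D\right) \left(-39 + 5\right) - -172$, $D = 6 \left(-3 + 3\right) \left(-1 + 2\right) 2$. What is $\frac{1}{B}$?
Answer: $- \frac{1}{4146} \approx -0.0002412$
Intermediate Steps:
$D = 0$ ($D = 6 \cdot 0 \cdot 1 \cdot 2 = 6 \cdot 0 \cdot 2 = 0 \cdot 2 = 0$)
$B = -4146$ ($B = \left(127 + 0\right) \left(-39 + 5\right) - -172 = 127 \left(-34\right) + 172 = -4318 + 172 = -4146$)
$\frac{1}{B} = \frac{1}{-4146} = - \frac{1}{4146}$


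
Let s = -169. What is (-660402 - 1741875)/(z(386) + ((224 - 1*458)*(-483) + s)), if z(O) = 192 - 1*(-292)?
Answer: -800759/37779 ≈ -21.196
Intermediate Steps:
z(O) = 484 (z(O) = 192 + 292 = 484)
(-660402 - 1741875)/(z(386) + ((224 - 1*458)*(-483) + s)) = (-660402 - 1741875)/(484 + ((224 - 1*458)*(-483) - 169)) = -2402277/(484 + ((224 - 458)*(-483) - 169)) = -2402277/(484 + (-234*(-483) - 169)) = -2402277/(484 + (113022 - 169)) = -2402277/(484 + 112853) = -2402277/113337 = -2402277*1/113337 = -800759/37779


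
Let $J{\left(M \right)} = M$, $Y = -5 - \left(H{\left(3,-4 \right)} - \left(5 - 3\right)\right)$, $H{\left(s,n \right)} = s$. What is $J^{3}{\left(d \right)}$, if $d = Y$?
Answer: $-216$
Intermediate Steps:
$Y = -6$ ($Y = -5 - \left(3 - \left(5 - 3\right)\right) = -5 - \left(3 - 2\right) = -5 - 1 = -6$)
$d = -6$
$J^{3}{\left(d \right)} = \left(-6\right)^{3} = -216$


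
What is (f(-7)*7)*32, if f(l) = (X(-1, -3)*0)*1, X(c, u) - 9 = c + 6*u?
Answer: 0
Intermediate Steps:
X(c, u) = 9 + c + 6*u (X(c, u) = 9 + (c + 6*u) = 9 + c + 6*u)
f(l) = 0 (f(l) = ((9 - 1 + 6*(-3))*0)*1 = ((9 - 1 - 18)*0)*1 = -10*0*1 = 0*1 = 0)
(f(-7)*7)*32 = (0*7)*32 = 0*32 = 0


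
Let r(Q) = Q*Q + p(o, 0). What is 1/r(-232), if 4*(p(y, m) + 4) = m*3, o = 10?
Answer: 1/53820 ≈ 1.8580e-5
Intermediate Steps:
p(y, m) = -4 + 3*m/4 (p(y, m) = -4 + (m*3)/4 = -4 + (3*m)/4 = -4 + 3*m/4)
r(Q) = -4 + Q**2 (r(Q) = Q*Q + (-4 + (3/4)*0) = Q**2 + (-4 + 0) = Q**2 - 4 = -4 + Q**2)
1/r(-232) = 1/(-4 + (-232)**2) = 1/(-4 + 53824) = 1/53820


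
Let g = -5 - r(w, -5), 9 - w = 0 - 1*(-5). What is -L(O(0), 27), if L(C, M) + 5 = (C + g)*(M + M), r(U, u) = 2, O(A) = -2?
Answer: 491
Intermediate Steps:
w = 4 (w = 9 - (0 - 1*(-5)) = 9 - (0 + 5) = 9 - 1*5 = 9 - 5 = 4)
g = -7 (g = -5 - 1*2 = -5 - 2 = -7)
L(C, M) = -5 + 2*M*(-7 + C) (L(C, M) = -5 + (C - 7)*(M + M) = -5 + (-7 + C)*(2*M) = -5 + 2*M*(-7 + C))
-L(O(0), 27) = -(-5 - 14*27 + 2*(-2)*27) = -(-5 - 378 - 108) = -1*(-491) = 491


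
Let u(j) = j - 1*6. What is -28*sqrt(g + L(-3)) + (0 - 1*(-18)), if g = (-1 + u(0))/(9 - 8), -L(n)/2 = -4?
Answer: -10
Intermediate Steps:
u(j) = -6 + j (u(j) = j - 6 = -6 + j)
L(n) = 8 (L(n) = -2*(-4) = 8)
g = -7 (g = (-1 + (-6 + 0))/(9 - 8) = (-1 - 6)/1 = -7*1 = -7)
-28*sqrt(g + L(-3)) + (0 - 1*(-18)) = -28*sqrt(-7 + 8) + (0 - 1*(-18)) = -28*sqrt(1) + (0 + 18) = -28*1 + 18 = -28 + 18 = -10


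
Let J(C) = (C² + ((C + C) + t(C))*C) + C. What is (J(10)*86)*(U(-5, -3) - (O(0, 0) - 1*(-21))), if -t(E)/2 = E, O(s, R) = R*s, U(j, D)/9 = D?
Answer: -454080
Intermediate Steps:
U(j, D) = 9*D
t(E) = -2*E
J(C) = C + C² (J(C) = (C² + ((C + C) - 2*C)*C) + C = (C² + (2*C - 2*C)*C) + C = (C² + 0*C) + C = (C² + 0) + C = C² + C = C + C²)
(J(10)*86)*(U(-5, -3) - (O(0, 0) - 1*(-21))) = ((10*(1 + 10))*86)*(9*(-3) - (0*0 - 1*(-21))) = ((10*11)*86)*(-27 - (0 + 21)) = (110*86)*(-27 - 1*21) = 9460*(-27 - 21) = 9460*(-48) = -454080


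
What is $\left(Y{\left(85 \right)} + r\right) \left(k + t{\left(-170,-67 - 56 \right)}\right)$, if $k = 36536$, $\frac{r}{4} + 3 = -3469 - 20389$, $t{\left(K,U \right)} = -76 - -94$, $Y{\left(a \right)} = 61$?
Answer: $-3486630182$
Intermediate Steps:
$t{\left(K,U \right)} = 18$ ($t{\left(K,U \right)} = -76 + 94 = 18$)
$r = -95444$ ($r = -12 + 4 \left(-3469 - 20389\right) = -12 + 4 \left(-23858\right) = -12 - 95432 = -95444$)
$\left(Y{\left(85 \right)} + r\right) \left(k + t{\left(-170,-67 - 56 \right)}\right) = \left(61 - 95444\right) \left(36536 + 18\right) = \left(-95383\right) 36554 = -3486630182$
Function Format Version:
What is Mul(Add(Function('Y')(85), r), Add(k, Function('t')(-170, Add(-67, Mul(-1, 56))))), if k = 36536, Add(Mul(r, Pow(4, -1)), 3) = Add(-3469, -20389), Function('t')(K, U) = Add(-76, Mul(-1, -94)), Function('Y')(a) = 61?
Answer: -3486630182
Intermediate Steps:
Function('t')(K, U) = 18 (Function('t')(K, U) = Add(-76, 94) = 18)
r = -95444 (r = Add(-12, Mul(4, Add(-3469, -20389))) = Add(-12, Mul(4, -23858)) = Add(-12, -95432) = -95444)
Mul(Add(Function('Y')(85), r), Add(k, Function('t')(-170, Add(-67, Mul(-1, 56))))) = Mul(Add(61, -95444), Add(36536, 18)) = Mul(-95383, 36554) = -3486630182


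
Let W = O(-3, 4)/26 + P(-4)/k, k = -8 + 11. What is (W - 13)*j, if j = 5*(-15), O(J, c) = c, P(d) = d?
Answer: 13825/13 ≈ 1063.5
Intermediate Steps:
j = -75
k = 3
W = -46/39 (W = 4/26 - 4/3 = 4*(1/26) - 4*⅓ = 2/13 - 4/3 = -46/39 ≈ -1.1795)
(W - 13)*j = (-46/39 - 13)*(-75) = -553/39*(-75) = 13825/13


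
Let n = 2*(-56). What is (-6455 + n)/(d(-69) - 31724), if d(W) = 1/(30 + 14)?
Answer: 96316/465285 ≈ 0.20700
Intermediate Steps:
d(W) = 1/44
n = -112
(-6455 + n)/(d(-69) - 31724) = (-6455 - 112)/(1/44 - 31724) = -6567/(-1395855/44) = -6567*(-44/1395855) = 96316/465285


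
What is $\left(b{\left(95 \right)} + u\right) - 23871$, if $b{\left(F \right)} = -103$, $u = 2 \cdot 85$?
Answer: $-23804$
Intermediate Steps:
$u = 170$
$\left(b{\left(95 \right)} + u\right) - 23871 = \left(-103 + 170\right) - 23871 = 67 - 23871 = -23804$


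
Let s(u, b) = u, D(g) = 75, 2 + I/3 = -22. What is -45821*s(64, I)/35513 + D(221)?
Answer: -269069/35513 ≈ -7.5766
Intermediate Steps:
I = -72 (I = -6 + 3*(-22) = -6 - 66 = -72)
-45821*s(64, I)/35513 + D(221) = -45821/(35513/64) + 75 = -45821/(35513*(1/64)) + 75 = -45821/35513/64 + 75 = -45821*64/35513 + 75 = -2932544/35513 + 75 = -269069/35513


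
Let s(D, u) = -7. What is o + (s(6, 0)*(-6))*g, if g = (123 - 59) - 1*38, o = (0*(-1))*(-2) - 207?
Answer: 885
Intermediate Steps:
o = -207 (o = 0*(-2) - 207 = 0 - 207 = -207)
g = 26 (g = 64 - 38 = 26)
o + (s(6, 0)*(-6))*g = -207 - 7*(-6)*26 = -207 + 42*26 = -207 + 1092 = 885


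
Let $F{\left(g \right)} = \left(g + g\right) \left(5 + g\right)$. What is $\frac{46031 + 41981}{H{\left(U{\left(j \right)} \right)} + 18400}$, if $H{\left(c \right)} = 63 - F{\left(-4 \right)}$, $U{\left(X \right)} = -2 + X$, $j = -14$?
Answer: $\frac{88012}{18471} \approx 4.7649$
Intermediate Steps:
$F{\left(g \right)} = 2 g \left(5 + g\right)$
$H{\left(c \right)} = 71$ ($H{\left(c \right)} = 63 - 2 \left(-4\right) \left(5 - 4\right) = 63 - 2 \left(-4\right) 1 = 63 - -8 = 63 + 8 = 71$)
$\frac{46031 + 41981}{H{\left(U{\left(j \right)} \right)} + 18400} = \frac{46031 + 41981}{71 + 18400} = \frac{88012}{18471}$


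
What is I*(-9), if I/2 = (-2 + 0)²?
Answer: -72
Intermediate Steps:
I = 8 (I = 2*(-2 + 0)² = 2*(-2)² = 2*4 = 8)
I*(-9) = 8*(-9) = -72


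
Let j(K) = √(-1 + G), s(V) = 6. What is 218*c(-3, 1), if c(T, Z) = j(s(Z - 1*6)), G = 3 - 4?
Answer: 218*I*√2 ≈ 308.3*I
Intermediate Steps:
G = -1
j(K) = I*√2 (j(K) = √(-1 - 1) = √(-2) = I*√2)
c(T, Z) = I*√2
218*c(-3, 1) = 218*(I*√2) = 218*I*√2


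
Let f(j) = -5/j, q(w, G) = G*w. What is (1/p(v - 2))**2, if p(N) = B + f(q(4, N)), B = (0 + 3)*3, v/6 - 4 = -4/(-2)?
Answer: 18496/1485961 ≈ 0.012447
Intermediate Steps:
v = 36 (v = 24 + 6*(-4/(-2)) = 24 + 6*(-4*(-1/2)) = 24 + 6*2 = 24 + 12 = 36)
B = 9 (B = 3*3 = 9)
p(N) = 9 - 5/(4*N) (p(N) = 9 - 5*1/(4*N) = 9 - 5/(4*N))
(1/p(v - 2))**2 = (1/(9 - 5/(4*(36 - 2))))**2 = (1/(9 - 5/4/34))**2 = (1/(9 - 5/4*1/34))**2 = (1/(9 - 5/136))**2 = (1/(1219/136))**2 = (136/1219)**2 = 18496/1485961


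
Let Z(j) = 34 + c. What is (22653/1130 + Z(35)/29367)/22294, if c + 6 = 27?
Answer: 665312801/739819924740 ≈ 0.00089929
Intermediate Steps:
c = 21 (c = -6 + 27 = 21)
Z(j) = 55 (Z(j) = 34 + 21 = 55)
(22653/1130 + Z(35)/29367)/22294 = (22653/1130 + 55/29367)/22294 = (22653*(1/1130) + 55*(1/29367))*(1/22294) = (22653/1130 + 55/29367)*(1/22294) = (665312801/33184710)*(1/22294) = 665312801/739819924740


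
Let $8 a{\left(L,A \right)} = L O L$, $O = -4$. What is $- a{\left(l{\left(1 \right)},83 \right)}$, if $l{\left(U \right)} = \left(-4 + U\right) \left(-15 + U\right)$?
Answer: $882$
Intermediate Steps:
$l{\left(U \right)} = \left(-15 + U\right) \left(-4 + U\right)$
$a{\left(L,A \right)} = - \frac{L^{2}}{2}$ ($a{\left(L,A \right)} = \frac{L \left(-4\right) L}{8} = \frac{- 4 L L}{8} = \frac{\left(-4\right) L^{2}}{8} = - \frac{L^{2}}{2}$)
$- a{\left(l{\left(1 \right)},83 \right)} = - \frac{\left(-1\right) \left(60 + 1^{2} - 19\right)^{2}}{2} = - \frac{\left(-1\right) \left(60 + 1 - 19\right)^{2}}{2} = - \frac{\left(-1\right) 42^{2}}{2} = - \frac{\left(-1\right) 1764}{2} = \left(-1\right) \left(-882\right) = 882$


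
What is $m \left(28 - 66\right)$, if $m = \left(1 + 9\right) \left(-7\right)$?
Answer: $2660$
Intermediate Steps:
$m = -70$ ($m = 10 \left(-7\right) = -70$)
$m \left(28 - 66\right) = - 70 \left(28 - 66\right) = \left(-70\right) \left(-38\right) = 2660$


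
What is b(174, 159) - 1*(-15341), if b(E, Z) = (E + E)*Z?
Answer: 70673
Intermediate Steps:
b(E, Z) = 2*E*Z (b(E, Z) = (2*E)*Z = 2*E*Z)
b(174, 159) - 1*(-15341) = 2*174*159 - 1*(-15341) = 55332 + 15341 = 70673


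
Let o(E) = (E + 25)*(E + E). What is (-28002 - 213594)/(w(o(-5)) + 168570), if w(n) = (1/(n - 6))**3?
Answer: -2111987778336/1473607923119 ≈ -1.4332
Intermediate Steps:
o(E) = 2*E*(25 + E) (o(E) = (25 + E)*(2*E) = 2*E*(25 + E))
w(n) = (-6 + n)**(-3) (w(n) = (1/(-6 + n))**3 = (-6 + n)**(-3))
(-28002 - 213594)/(w(o(-5)) + 168570) = (-28002 - 213594)/((-6 + 2*(-5)*(25 - 5))**(-3) + 168570) = -241596/((-6 + 2*(-5)*20)**(-3) + 168570) = -241596/((-6 - 200)**(-3) + 168570) = -241596/((-206)**(-3) + 168570) = -241596/(-1/8741816 + 168570) = -241596/1473607923119/8741816 = -241596*8741816/1473607923119 = -2111987778336/1473607923119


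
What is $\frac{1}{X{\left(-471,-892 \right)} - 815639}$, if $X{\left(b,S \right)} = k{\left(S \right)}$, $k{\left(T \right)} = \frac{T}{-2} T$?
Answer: $- \frac{1}{1213471} \approx -8.2408 \cdot 10^{-7}$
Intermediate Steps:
$k{\left(T \right)} = - \frac{T^{2}}{2}$ ($k{\left(T \right)} = T \left(- \frac{1}{2}\right) T = - \frac{T}{2} T = - \frac{T^{2}}{2}$)
$X{\left(b,S \right)} = - \frac{S^{2}}{2}$
$\frac{1}{X{\left(-471,-892 \right)} - 815639} = \frac{1}{- \frac{\left(-892\right)^{2}}{2} - 815639} = \frac{1}{\left(- \frac{1}{2}\right) 795664 - 815639} = \frac{1}{-397832 - 815639} = \frac{1}{-1213471} = - \frac{1}{1213471}$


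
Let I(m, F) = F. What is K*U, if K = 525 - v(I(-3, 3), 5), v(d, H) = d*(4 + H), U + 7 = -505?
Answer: -254976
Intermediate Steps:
U = -512 (U = -7 - 505 = -512)
K = 498 (K = 525 - 3*(4 + 5) = 525 - 3*9 = 525 - 1*27 = 525 - 27 = 498)
K*U = 498*(-512) = -254976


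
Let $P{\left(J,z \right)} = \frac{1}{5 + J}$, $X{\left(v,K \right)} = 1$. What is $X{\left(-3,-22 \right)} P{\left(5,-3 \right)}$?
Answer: $\frac{1}{10} \approx 0.1$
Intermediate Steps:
$X{\left(-3,-22 \right)} P{\left(5,-3 \right)} = 1 \frac{1}{5 + 5} = 1 \cdot \frac{1}{10} = \frac{1}{10}$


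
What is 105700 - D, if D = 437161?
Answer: -331461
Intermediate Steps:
105700 - D = 105700 - 1*437161 = 105700 - 437161 = -331461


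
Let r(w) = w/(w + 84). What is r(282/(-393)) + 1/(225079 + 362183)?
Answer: -27595859/3203514210 ≈ -0.0086142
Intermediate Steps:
r(w) = w/(84 + w)
r(282/(-393)) + 1/(225079 + 362183) = (282/(-393))/(84 + 282/(-393)) + 1/(225079 + 362183) = (282*(-1/393))/(84 + 282*(-1/393)) + 1/587262 = -94/(131*(84 - 94/131)) + 1/587262 = -94/(131*10910/131) + 1/587262 = -94/131*131/10910 + 1/587262 = -47/5455 + 1/587262 = -27595859/3203514210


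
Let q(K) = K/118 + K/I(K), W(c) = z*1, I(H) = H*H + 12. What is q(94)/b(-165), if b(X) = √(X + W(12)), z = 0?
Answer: -210701*I*√165/43067640 ≈ -0.062843*I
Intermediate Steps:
I(H) = 12 + H² (I(H) = H² + 12 = 12 + H²)
W(c) = 0 (W(c) = 0*1 = 0)
b(X) = √X (b(X) = √(X + 0) = √X)
q(K) = K/118 + K/(12 + K²)
q(94)/b(-165) = ((1/118)*94*(130 + 94²)/(12 + 94²))/(√(-165)) = ((1/118)*94*(130 + 8836)/(12 + 8836))/((I*√165)) = ((1/118)*94*8966/8848)*(-I*√165/165) = ((1/118)*94*(1/8848)*8966)*(-I*√165/165) = 210701*(-I*√165/165)/261016 = -210701*I*√165/43067640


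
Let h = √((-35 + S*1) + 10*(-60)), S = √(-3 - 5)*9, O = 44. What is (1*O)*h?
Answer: 44*√(-635 + 18*I*√2) ≈ 22.22 + 1109.0*I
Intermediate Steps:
S = 18*I*√2 (S = √(-8)*9 = (2*I*√2)*9 = 18*I*√2 ≈ 25.456*I)
h = √(-635 + 18*I*√2) (h = √((-35 + (18*I*√2)*1) + 10*(-60)) = √((-35 + 18*I*√2) - 600) = √(-635 + 18*I*√2) ≈ 0.50499 + 25.204*I)
(1*O)*h = (1*44)*√(-635 + 18*I*√2) = 44*√(-635 + 18*I*√2)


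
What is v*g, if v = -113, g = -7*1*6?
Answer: 4746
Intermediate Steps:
g = -42 (g = -7*6 = -42)
v*g = -113*(-42) = 4746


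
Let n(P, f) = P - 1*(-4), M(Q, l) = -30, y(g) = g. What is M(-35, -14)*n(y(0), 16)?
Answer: -120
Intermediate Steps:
n(P, f) = 4 + P (n(P, f) = P + 4 = 4 + P)
M(-35, -14)*n(y(0), 16) = -30*(4 + 0) = -30*4 = -120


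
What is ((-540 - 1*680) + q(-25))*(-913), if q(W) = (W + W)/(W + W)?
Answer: 1112947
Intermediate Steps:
q(W) = 1 (q(W) = (2*W)/((2*W)) = (2*W)*(1/(2*W)) = 1)
((-540 - 1*680) + q(-25))*(-913) = ((-540 - 1*680) + 1)*(-913) = ((-540 - 680) + 1)*(-913) = (-1220 + 1)*(-913) = -1219*(-913) = 1112947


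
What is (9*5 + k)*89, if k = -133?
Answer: -7832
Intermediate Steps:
(9*5 + k)*89 = (9*5 - 133)*89 = (45 - 133)*89 = -88*89 = -7832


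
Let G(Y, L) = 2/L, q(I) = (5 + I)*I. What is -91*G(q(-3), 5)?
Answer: -182/5 ≈ -36.400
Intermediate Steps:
q(I) = I*(5 + I)
-91*G(q(-3), 5) = -182/5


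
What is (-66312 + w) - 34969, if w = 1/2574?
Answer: -260697293/2574 ≈ -1.0128e+5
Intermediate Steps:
w = 1/2574 ≈ 0.00038850
(-66312 + w) - 34969 = (-66312 + 1/2574) - 34969 = -170687087/2574 - 34969 = -260697293/2574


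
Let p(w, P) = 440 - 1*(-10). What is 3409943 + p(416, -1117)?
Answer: 3410393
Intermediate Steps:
p(w, P) = 450 (p(w, P) = 440 + 10 = 450)
3409943 + p(416, -1117) = 3409943 + 450 = 3410393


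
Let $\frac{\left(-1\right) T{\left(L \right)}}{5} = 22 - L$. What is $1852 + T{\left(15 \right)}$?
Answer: $1817$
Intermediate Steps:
$T{\left(L \right)} = -110 + 5 L$ ($T{\left(L \right)} = - 5 \left(22 - L\right) = -110 + 5 L$)
$1852 + T{\left(15 \right)} = 1852 + \left(-110 + 5 \cdot 15\right) = 1852 + \left(-110 + 75\right) = 1852 - 35 = 1817$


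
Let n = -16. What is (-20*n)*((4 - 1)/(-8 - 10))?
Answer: -160/3 ≈ -53.333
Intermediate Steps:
(-20*n)*((4 - 1)/(-8 - 10)) = (-20*(-16))*((4 - 1)/(-8 - 10)) = 320*(3/(-18)) = 320*(3*(-1/18)) = 320*(-⅙) = -160/3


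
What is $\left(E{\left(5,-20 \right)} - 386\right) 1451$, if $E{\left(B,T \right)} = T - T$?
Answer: $-560086$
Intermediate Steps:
$E{\left(B,T \right)} = 0$
$\left(E{\left(5,-20 \right)} - 386\right) 1451 = \left(0 - 386\right) 1451 = \left(-386\right) 1451 = -560086$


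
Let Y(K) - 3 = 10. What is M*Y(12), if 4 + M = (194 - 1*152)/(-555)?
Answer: -9802/185 ≈ -52.984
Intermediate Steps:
Y(K) = 13 (Y(K) = 3 + 10 = 13)
M = -754/185 (M = -4 + (194 - 1*152)/(-555) = -4 + (194 - 152)*(-1/555) = -4 + 42*(-1/555) = -4 - 14/185 = -754/185 ≈ -4.0757)
M*Y(12) = -754/185*13 = -9802/185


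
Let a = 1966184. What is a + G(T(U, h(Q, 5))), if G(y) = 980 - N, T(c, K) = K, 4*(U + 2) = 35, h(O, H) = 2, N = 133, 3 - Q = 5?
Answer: 1967031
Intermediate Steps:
Q = -2 (Q = 3 - 1*5 = 3 - 5 = -2)
U = 27/4 (U = -2 + (¼)*35 = -2 + 35/4 = 27/4 ≈ 6.7500)
G(y) = 847 (G(y) = 980 - 1*133 = 980 - 133 = 847)
a + G(T(U, h(Q, 5))) = 1966184 + 847 = 1967031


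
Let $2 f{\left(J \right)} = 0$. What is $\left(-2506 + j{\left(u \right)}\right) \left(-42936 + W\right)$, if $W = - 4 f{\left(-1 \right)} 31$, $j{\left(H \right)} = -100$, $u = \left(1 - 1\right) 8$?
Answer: $111891216$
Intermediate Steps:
$u = 0$ ($u = 0 \cdot 8 = 0$)
$f{\left(J \right)} = 0$ ($f{\left(J \right)} = \frac{1}{2} \cdot 0 = 0$)
$W = 0$ ($W = \left(-4\right) 0 \cdot 31 = 0 \cdot 31 = 0$)
$\left(-2506 + j{\left(u \right)}\right) \left(-42936 + W\right) = \left(-2506 - 100\right) \left(-42936 + 0\right) = \left(-2606\right) \left(-42936\right) = 111891216$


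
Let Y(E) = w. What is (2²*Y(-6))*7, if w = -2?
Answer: -56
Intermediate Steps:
Y(E) = -2
(2²*Y(-6))*7 = (2²*(-2))*7 = (4*(-2))*7 = -8*7 = -56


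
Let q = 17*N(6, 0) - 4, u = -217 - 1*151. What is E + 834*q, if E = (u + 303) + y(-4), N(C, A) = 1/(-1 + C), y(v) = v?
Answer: -2847/5 ≈ -569.40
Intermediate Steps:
u = -368 (u = -217 - 151 = -368)
q = -3/5 (q = 17/(-1 + 6) - 4 = 17/5 - 4 = -3/5 ≈ -0.60000)
E = -69 (E = (-368 + 303) - 4 = -65 - 4 = -69)
E + 834*q = -69 + 834*(-3/5) = -69 - 2502/5 = -2847/5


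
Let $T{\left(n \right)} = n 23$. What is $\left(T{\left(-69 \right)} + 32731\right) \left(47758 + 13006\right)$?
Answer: $1892434016$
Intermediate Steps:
$T{\left(n \right)} = 23 n$
$\left(T{\left(-69 \right)} + 32731\right) \left(47758 + 13006\right) = \left(23 \left(-69\right) + 32731\right) \left(47758 + 13006\right) = \left(-1587 + 32731\right) 60764 = 31144 \cdot 60764 = 1892434016$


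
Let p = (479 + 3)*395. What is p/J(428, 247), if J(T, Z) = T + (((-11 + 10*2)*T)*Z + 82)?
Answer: 95195/475977 ≈ 0.20000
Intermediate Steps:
p = 190390 (p = 482*395 = 190390)
J(T, Z) = 82 + T + 9*T*Z (J(T, Z) = T + (((-11 + 20)*T)*Z + 82) = T + ((9*T)*Z + 82) = T + (9*T*Z + 82) = T + (82 + 9*T*Z) = 82 + T + 9*T*Z)
p/J(428, 247) = 190390/(82 + 428 + 9*428*247) = 190390/(82 + 428 + 951444) = 190390/951954 = 190390*(1/951954) = 95195/475977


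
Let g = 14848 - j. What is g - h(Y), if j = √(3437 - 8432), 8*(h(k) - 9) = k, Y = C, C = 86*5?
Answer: 59141/4 - 3*I*√555 ≈ 14785.0 - 70.675*I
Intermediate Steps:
C = 430
Y = 430
h(k) = 9 + k/8
j = 3*I*√555 (j = √(-4995) = 3*I*√555 ≈ 70.675*I)
g = 14848 - 3*I*√555 ≈ 14848.0 - 70.675*I
g - h(Y) = (14848 - 3*I*√555) - (9 + (⅛)*430) = (14848 - 3*I*√555) - (9 + 215/4) = (14848 - 3*I*√555) - 1*251/4 = (14848 - 3*I*√555) - 251/4 = 59141/4 - 3*I*√555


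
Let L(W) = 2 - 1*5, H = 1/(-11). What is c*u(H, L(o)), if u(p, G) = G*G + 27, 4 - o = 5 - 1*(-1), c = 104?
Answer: 3744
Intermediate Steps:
H = -1/11 ≈ -0.090909
o = -2 (o = 4 - (5 - 1*(-1)) = 4 - (5 + 1) = 4 - 1*6 = 4 - 6 = -2)
L(W) = -3 (L(W) = 2 - 5 = -3)
u(p, G) = 27 + G² (u(p, G) = G² + 27 = 27 + G²)
c*u(H, L(o)) = 104*(27 + (-3)²) = 104*(27 + 9) = 104*36 = 3744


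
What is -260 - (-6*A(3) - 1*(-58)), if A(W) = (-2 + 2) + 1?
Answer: -312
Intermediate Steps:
A(W) = 1 (A(W) = 0 + 1 = 1)
-260 - (-6*A(3) - 1*(-58)) = -260 - (-6*1 - 1*(-58)) = -260 - (-6 + 58) = -260 - 1*52 = -260 - 52 = -312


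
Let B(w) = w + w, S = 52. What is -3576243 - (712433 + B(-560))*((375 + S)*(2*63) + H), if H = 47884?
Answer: -72334149961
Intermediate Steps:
B(w) = 2*w
-3576243 - (712433 + B(-560))*((375 + S)*(2*63) + H) = -3576243 - (712433 + 2*(-560))*((375 + 52)*(2*63) + 47884) = -3576243 - (712433 - 1120)*(427*126 + 47884) = -3576243 - 711313*(53802 + 47884) = -3576243 - 711313*101686 = -3576243 - 1*72330573718 = -3576243 - 72330573718 = -72334149961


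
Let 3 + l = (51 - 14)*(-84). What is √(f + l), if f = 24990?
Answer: 3*√2431 ≈ 147.92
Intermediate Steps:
l = -3111 (l = -3 + (51 - 14)*(-84) = -3 + 37*(-84) = -3 - 3108 = -3111)
√(f + l) = √(24990 - 3111) = √21879 = 3*√2431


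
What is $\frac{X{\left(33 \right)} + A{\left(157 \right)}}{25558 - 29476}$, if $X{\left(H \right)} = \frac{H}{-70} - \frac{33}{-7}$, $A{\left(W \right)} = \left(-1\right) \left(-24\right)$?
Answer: $- \frac{659}{91420} \approx -0.0072085$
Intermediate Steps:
$A{\left(W \right)} = 24$
$X{\left(H \right)} = \frac{33}{7} - \frac{H}{70}$ ($X{\left(H \right)} = H \left(- \frac{1}{70}\right) - - \frac{33}{7} = - \frac{H}{70} + \frac{33}{7} = \frac{33}{7} - \frac{H}{70}$)
$\frac{X{\left(33 \right)} + A{\left(157 \right)}}{25558 - 29476} = \frac{\left(\frac{33}{7} - \frac{33}{70}\right) + 24}{25558 - 29476} = \frac{\left(\frac{33}{7} - \frac{33}{70}\right) + 24}{-3918} = \left(\frac{297}{70} + 24\right) \left(- \frac{1}{3918}\right) = \frac{1977}{70} \left(- \frac{1}{3918}\right) = - \frac{659}{91420}$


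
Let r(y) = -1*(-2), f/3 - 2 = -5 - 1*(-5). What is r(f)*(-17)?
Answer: -34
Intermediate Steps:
f = 6 (f = 6 + 3*(-5 - 1*(-5)) = 6 + 3*(-5 + 5) = 6 + 3*0 = 6 + 0 = 6)
r(y) = 2
r(f)*(-17) = 2*(-17) = -34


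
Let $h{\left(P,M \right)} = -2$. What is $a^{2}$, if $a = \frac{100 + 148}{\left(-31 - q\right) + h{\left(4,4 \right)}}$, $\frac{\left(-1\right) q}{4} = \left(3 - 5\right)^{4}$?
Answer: $64$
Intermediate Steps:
$q = -64$ ($q = - 4 \left(3 - 5\right)^{4} = - 4 \left(-2\right)^{4} = \left(-4\right) 16 = -64$)
$a = 8$ ($a = \frac{100 + 148}{\left(-31 - -64\right) - 2} = \frac{248}{\left(-31 + 64\right) - 2} = \frac{248}{33 - 2} = \frac{248}{31} = 248 \cdot \frac{1}{31} = 8$)
$a^{2} = 8^{2} = 64$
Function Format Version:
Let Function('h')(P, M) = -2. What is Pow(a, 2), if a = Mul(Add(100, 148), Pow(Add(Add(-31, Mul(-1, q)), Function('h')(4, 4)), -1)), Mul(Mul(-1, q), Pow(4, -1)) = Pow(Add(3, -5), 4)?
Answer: 64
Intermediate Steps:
q = -64 (q = Mul(-4, Pow(Add(3, -5), 4)) = Mul(-4, Pow(-2, 4)) = Mul(-4, 16) = -64)
a = 8 (a = Mul(Add(100, 148), Pow(Add(Add(-31, Mul(-1, -64)), -2), -1)) = Mul(248, Pow(Add(Add(-31, 64), -2), -1)) = Mul(248, Pow(Add(33, -2), -1)) = Mul(248, Pow(31, -1)) = Mul(248, Rational(1, 31)) = 8)
Pow(a, 2) = Pow(8, 2) = 64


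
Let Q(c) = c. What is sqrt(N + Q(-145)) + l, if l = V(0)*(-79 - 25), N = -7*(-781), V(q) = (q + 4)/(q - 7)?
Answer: 416/7 + sqrt(5322) ≈ 132.38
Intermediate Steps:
V(q) = (4 + q)/(-7 + q)
N = 5467
l = 416/7 (l = ((4 + 0)/(-7 + 0))*(-79 - 25) = (4/(-7))*(-104) = -1/7*4*(-104) = -4/7*(-104) = 416/7 ≈ 59.429)
sqrt(N + Q(-145)) + l = sqrt(5467 - 145) + 416/7 = sqrt(5322) + 416/7 = 416/7 + sqrt(5322)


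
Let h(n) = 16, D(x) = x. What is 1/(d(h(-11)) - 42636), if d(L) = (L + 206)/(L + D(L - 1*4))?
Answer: -14/596793 ≈ -2.3459e-5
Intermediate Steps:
d(L) = (206 + L)/(-4 + 2*L) (d(L) = (L + 206)/(L + (L - 1*4)) = (206 + L)/(L + (L - 4)) = (206 + L)/(L + (-4 + L)) = (206 + L)/(-4 + 2*L))
1/(d(h(-11)) - 42636) = 1/((206 + 16)/(2*(-2 + 16)) - 42636) = 1/((½)*222/14 - 42636) = 1/((½)*(1/14)*222 - 42636) = 1/(111/14 - 42636) = 1/(-596793/14) = -14/596793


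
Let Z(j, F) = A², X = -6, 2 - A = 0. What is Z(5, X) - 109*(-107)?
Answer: 11667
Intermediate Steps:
A = 2 (A = 2 - 1*0 = 2 + 0 = 2)
Z(j, F) = 4 (Z(j, F) = 2² = 4)
Z(5, X) - 109*(-107) = 4 - 109*(-107) = 4 + 11663 = 11667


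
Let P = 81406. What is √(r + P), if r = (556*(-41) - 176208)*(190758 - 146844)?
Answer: 5*I*√349559210 ≈ 93483.0*I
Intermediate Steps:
r = -8739061656 (r = (-22796 - 176208)*43914 = -199004*43914 = -8739061656)
√(r + P) = √(-8739061656 + 81406) = √(-8738980250) = 5*I*√349559210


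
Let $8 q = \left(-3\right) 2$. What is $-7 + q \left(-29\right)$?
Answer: $\frac{59}{4} \approx 14.75$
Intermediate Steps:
$q = - \frac{3}{4}$ ($q = \frac{\left(-3\right) 2}{8} = \frac{1}{8} \left(-6\right) = - \frac{3}{4} \approx -0.75$)
$-7 + q \left(-29\right) = -7 - - \frac{87}{4} = -7 + \frac{87}{4} = \frac{59}{4}$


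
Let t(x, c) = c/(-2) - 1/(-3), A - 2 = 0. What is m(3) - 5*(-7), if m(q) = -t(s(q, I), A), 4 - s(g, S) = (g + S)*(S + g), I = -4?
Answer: 107/3 ≈ 35.667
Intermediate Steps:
s(g, S) = 4 - (S + g)² (s(g, S) = 4 - (g + S)*(S + g) = 4 - (S + g)*(S + g) = 4 - (S + g)²)
A = 2 (A = 2 + 0 = 2)
t(x, c) = ⅓ - c/2 (t(x, c) = c*(-½) - 1*(-⅓) = -c/2 + ⅓ = ⅓ - c/2)
m(q) = ⅔ (m(q) = -(⅓ - ½*2) = -(⅓ - 1) = -1*(-⅔) = ⅔)
m(3) - 5*(-7) = ⅔ - 5*(-7) = ⅔ + 35 = 107/3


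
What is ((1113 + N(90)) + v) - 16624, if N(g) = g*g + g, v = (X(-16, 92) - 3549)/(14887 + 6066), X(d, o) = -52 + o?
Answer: -153400422/20953 ≈ -7321.2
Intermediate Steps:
v = -3509/20953 (v = ((-52 + 92) - 3549)/(14887 + 6066) = (40 - 3549)/20953 = -3509*1/20953 = -3509/20953 ≈ -0.16747)
N(g) = g + g² (N(g) = g² + g = g + g²)
((1113 + N(90)) + v) - 16624 = ((1113 + 90*(1 + 90)) - 3509/20953) - 16624 = ((1113 + 90*91) - 3509/20953) - 16624 = ((1113 + 8190) - 3509/20953) - 16624 = (9303 - 3509/20953) - 16624 = 194922250/20953 - 16624 = -153400422/20953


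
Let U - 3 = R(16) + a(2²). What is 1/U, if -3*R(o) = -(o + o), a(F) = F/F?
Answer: 3/44 ≈ 0.068182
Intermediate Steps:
a(F) = 1
R(o) = 2*o/3 (R(o) = -(-1)*(o + o)/3 = -(-1)*2*o/3 = -(-2)*o/3 = 2*o/3)
U = 44/3 (U = 3 + ((⅔)*16 + 1) = 3 + (32/3 + 1) = 3 + 35/3 = 44/3 ≈ 14.667)
1/U = 1/(44/3) = 3/44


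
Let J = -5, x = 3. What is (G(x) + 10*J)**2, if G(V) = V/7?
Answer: 120409/49 ≈ 2457.3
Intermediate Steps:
G(V) = V/7 (G(V) = V*(1/7) = V/7)
(G(x) + 10*J)**2 = ((1/7)*3 + 10*(-5))**2 = (3/7 - 50)**2 = (-347/7)**2 = 120409/49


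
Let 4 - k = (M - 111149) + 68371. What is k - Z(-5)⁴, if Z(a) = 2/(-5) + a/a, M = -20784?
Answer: 39728669/625 ≈ 63566.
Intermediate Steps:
k = 63566 (k = 4 - ((-20784 - 111149) + 68371) = 4 - (-131933 + 68371) = 4 - 1*(-63562) = 4 + 63562 = 63566)
Z(a) = ⅗ (Z(a) = 2*(-⅕) + 1 = -⅖ + 1 = ⅗)
k - Z(-5)⁴ = 63566 - (⅗)⁴ = 63566 - 1*81/625 = 63566 - 81/625 = 39728669/625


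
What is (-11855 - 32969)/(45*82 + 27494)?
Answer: -5603/3898 ≈ -1.4374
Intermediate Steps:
(-11855 - 32969)/(45*82 + 27494) = -44824/(3690 + 27494) = -44824/31184 = -44824*1/31184 = -5603/3898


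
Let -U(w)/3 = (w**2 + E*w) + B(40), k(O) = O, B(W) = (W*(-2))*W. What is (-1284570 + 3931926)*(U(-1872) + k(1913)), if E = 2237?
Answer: 5457135232668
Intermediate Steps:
B(W) = -2*W**2 (B(W) = (-2*W)*W = -2*W**2)
U(w) = 9600 - 6711*w - 3*w**2 (U(w) = -3*((w**2 + 2237*w) - 2*40**2) = -3*((w**2 + 2237*w) - 2*1600) = -3*((w**2 + 2237*w) - 3200) = -3*(-3200 + w**2 + 2237*w) = 9600 - 6711*w - 3*w**2)
(-1284570 + 3931926)*(U(-1872) + k(1913)) = (-1284570 + 3931926)*((9600 - 6711*(-1872) - 3*(-1872)**2) + 1913) = 2647356*((9600 + 12562992 - 3*3504384) + 1913) = 2647356*((9600 + 12562992 - 10513152) + 1913) = 2647356*(2059440 + 1913) = 2647356*2061353 = 5457135232668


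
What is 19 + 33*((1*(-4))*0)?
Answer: 19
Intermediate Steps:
19 + 33*((1*(-4))*0) = 19 + 33*(-4*0) = 19 + 33*0 = 19 + 0 = 19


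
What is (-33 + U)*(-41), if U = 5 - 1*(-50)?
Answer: -902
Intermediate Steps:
U = 55 (U = 5 + 50 = 55)
(-33 + U)*(-41) = (-33 + 55)*(-41) = 22*(-41) = -902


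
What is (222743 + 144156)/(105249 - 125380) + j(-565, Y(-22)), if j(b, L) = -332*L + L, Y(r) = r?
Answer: 146227043/20131 ≈ 7263.8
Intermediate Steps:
j(b, L) = -331*L
(222743 + 144156)/(105249 - 125380) + j(-565, Y(-22)) = (222743 + 144156)/(105249 - 125380) - 331*(-22) = 366899/(-20131) + 7282 = 366899*(-1/20131) + 7282 = -366899/20131 + 7282 = 146227043/20131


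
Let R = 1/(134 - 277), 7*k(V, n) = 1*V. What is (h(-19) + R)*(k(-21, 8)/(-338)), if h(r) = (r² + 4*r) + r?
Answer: 114111/48334 ≈ 2.3609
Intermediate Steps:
k(V, n) = V/7 (k(V, n) = (1*V)/7 = V/7)
R = -1/143 (R = 1/(-143) = -1/143 ≈ -0.0069930)
h(r) = r² + 5*r
(h(-19) + R)*(k(-21, 8)/(-338)) = (-19*(5 - 19) - 1/143)*(((⅐)*(-21))/(-338)) = (-19*(-14) - 1/143)*(-3*(-1/338)) = (266 - 1/143)*(3/338) = (38037/143)*(3/338) = 114111/48334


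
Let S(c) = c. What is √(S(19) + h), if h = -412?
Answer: I*√393 ≈ 19.824*I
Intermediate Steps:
√(S(19) + h) = √(19 - 412) = √(-393) = I*√393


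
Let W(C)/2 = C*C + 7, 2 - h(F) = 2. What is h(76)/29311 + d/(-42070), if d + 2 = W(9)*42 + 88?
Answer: -3739/21035 ≈ -0.17775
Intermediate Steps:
h(F) = 0 (h(F) = 2 - 1*2 = 2 - 2 = 0)
W(C) = 14 + 2*C² (W(C) = 2*(C*C + 7) = 2*(C² + 7) = 2*(7 + C²) = 14 + 2*C²)
d = 7478 (d = -2 + ((14 + 2*9²)*42 + 88) = -2 + ((14 + 2*81)*42 + 88) = -2 + ((14 + 162)*42 + 88) = -2 + (176*42 + 88) = -2 + (7392 + 88) = -2 + 7480 = 7478)
h(76)/29311 + d/(-42070) = 0/29311 + 7478/(-42070) = 0*(1/29311) + 7478*(-1/42070) = 0 - 3739/21035 = -3739/21035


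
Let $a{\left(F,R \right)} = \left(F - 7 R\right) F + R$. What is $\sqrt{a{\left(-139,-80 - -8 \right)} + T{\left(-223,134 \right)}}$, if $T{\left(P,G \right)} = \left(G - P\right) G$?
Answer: $i \sqrt{2969} \approx 54.489 i$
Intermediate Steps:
$a{\left(F,R \right)} = R + F \left(F - 7 R\right)$ ($a{\left(F,R \right)} = F \left(F - 7 R\right) + R = R + F \left(F - 7 R\right)$)
$T{\left(P,G \right)} = G \left(G - P\right)$
$\sqrt{a{\left(-139,-80 - -8 \right)} + T{\left(-223,134 \right)}} = \sqrt{\left(\left(-80 - -8\right) + \left(-139\right)^{2} - - 973 \left(-80 - -8\right)\right) + 134 \left(134 - -223\right)} = \sqrt{\left(\left(-80 + 8\right) + 19321 - - 973 \left(-80 + 8\right)\right) + 134 \left(134 + 223\right)} = \sqrt{\left(-72 + 19321 - \left(-973\right) \left(-72\right)\right) + 134 \cdot 357} = \sqrt{\left(-72 + 19321 - 70056\right) + 47838} = \sqrt{-50807 + 47838} = \sqrt{-2969} = i \sqrt{2969}$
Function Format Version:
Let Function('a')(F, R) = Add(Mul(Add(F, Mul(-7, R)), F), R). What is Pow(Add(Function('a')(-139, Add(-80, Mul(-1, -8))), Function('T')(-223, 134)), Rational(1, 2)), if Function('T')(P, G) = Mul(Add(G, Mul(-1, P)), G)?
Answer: Mul(I, Pow(2969, Rational(1, 2))) ≈ Mul(54.489, I)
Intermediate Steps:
Function('a')(F, R) = Add(R, Mul(F, Add(F, Mul(-7, R)))) (Function('a')(F, R) = Add(Mul(F, Add(F, Mul(-7, R))), R) = Add(R, Mul(F, Add(F, Mul(-7, R)))))
Function('T')(P, G) = Mul(G, Add(G, Mul(-1, P)))
Pow(Add(Function('a')(-139, Add(-80, Mul(-1, -8))), Function('T')(-223, 134)), Rational(1, 2)) = Pow(Add(Add(Add(-80, Mul(-1, -8)), Pow(-139, 2), Mul(-7, -139, Add(-80, Mul(-1, -8)))), Mul(134, Add(134, Mul(-1, -223)))), Rational(1, 2)) = Pow(Add(Add(Add(-80, 8), 19321, Mul(-7, -139, Add(-80, 8))), Mul(134, Add(134, 223))), Rational(1, 2)) = Pow(Add(Add(-72, 19321, Mul(-7, -139, -72)), Mul(134, 357)), Rational(1, 2)) = Pow(Add(Add(-72, 19321, -70056), 47838), Rational(1, 2)) = Pow(Add(-50807, 47838), Rational(1, 2)) = Pow(-2969, Rational(1, 2)) = Mul(I, Pow(2969, Rational(1, 2)))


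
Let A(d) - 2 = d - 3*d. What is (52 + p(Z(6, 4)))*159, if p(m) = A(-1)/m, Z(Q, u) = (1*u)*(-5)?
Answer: 41181/5 ≈ 8236.2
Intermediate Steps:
A(d) = 2 - 2*d (A(d) = 2 + (d - 3*d) = 2 - 2*d)
Z(Q, u) = -5*u (Z(Q, u) = u*(-5) = -5*u)
p(m) = 4/m (p(m) = (2 - 2*(-1))/m = (2 + 2)/m = 4/m)
(52 + p(Z(6, 4)))*159 = (52 + 4/((-5*4)))*159 = (52 + 4/(-20))*159 = (52 + 4*(-1/20))*159 = (52 - ⅕)*159 = (259/5)*159 = 41181/5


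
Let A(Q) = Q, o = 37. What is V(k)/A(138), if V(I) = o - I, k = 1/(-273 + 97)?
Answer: 2171/8096 ≈ 0.26816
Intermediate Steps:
k = -1/176 (k = 1/(-176) = -1/176 ≈ -0.0056818)
V(I) = 37 - I
V(k)/A(138) = (37 - 1*(-1/176))/138 = (37 + 1/176)*(1/138) = (6513/176)*(1/138) = 2171/8096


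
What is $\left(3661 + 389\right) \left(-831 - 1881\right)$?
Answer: $-10983600$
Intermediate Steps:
$\left(3661 + 389\right) \left(-831 - 1881\right) = 4050 \left(-2712\right) = -10983600$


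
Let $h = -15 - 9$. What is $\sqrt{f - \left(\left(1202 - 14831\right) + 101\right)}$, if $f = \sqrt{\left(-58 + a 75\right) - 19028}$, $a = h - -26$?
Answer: $\sqrt{13528 + 6 i \sqrt{526}} \approx 116.31 + 0.5916 i$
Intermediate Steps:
$h = -24$ ($h = -15 - 9 = -24$)
$a = 2$ ($a = -24 - -26 = -24 + 26 = 2$)
$f = 6 i \sqrt{526}$ ($f = \sqrt{\left(-58 + 2 \cdot 75\right) - 19028} = \sqrt{\left(-58 + 150\right) - 19028} = \sqrt{92 - 19028} = \sqrt{-18936} = 6 i \sqrt{526} \approx 137.61 i$)
$\sqrt{f - \left(\left(1202 - 14831\right) + 101\right)} = \sqrt{6 i \sqrt{526} - \left(\left(1202 - 14831\right) + 101\right)} = \sqrt{6 i \sqrt{526} - \left(-13629 + 101\right)} = \sqrt{6 i \sqrt{526} - -13528} = \sqrt{6 i \sqrt{526} + 13528} = \sqrt{13528 + 6 i \sqrt{526}}$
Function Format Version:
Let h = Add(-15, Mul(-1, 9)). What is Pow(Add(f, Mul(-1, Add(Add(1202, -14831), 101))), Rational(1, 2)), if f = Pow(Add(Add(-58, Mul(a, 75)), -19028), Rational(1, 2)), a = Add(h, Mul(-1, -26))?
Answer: Pow(Add(13528, Mul(6, I, Pow(526, Rational(1, 2)))), Rational(1, 2)) ≈ Add(116.31, Mul(0.5916, I))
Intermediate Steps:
h = -24 (h = Add(-15, -9) = -24)
a = 2 (a = Add(-24, Mul(-1, -26)) = Add(-24, 26) = 2)
f = Mul(6, I, Pow(526, Rational(1, 2))) (f = Pow(Add(Add(-58, Mul(2, 75)), -19028), Rational(1, 2)) = Pow(Add(Add(-58, 150), -19028), Rational(1, 2)) = Pow(Add(92, -19028), Rational(1, 2)) = Pow(-18936, Rational(1, 2)) = Mul(6, I, Pow(526, Rational(1, 2))) ≈ Mul(137.61, I))
Pow(Add(f, Mul(-1, Add(Add(1202, -14831), 101))), Rational(1, 2)) = Pow(Add(Mul(6, I, Pow(526, Rational(1, 2))), Mul(-1, Add(Add(1202, -14831), 101))), Rational(1, 2)) = Pow(Add(Mul(6, I, Pow(526, Rational(1, 2))), Mul(-1, Add(-13629, 101))), Rational(1, 2)) = Pow(Add(Mul(6, I, Pow(526, Rational(1, 2))), Mul(-1, -13528)), Rational(1, 2)) = Pow(Add(Mul(6, I, Pow(526, Rational(1, 2))), 13528), Rational(1, 2)) = Pow(Add(13528, Mul(6, I, Pow(526, Rational(1, 2)))), Rational(1, 2))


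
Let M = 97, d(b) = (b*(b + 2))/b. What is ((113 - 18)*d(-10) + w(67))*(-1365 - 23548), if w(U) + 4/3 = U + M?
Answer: 44644096/3 ≈ 1.4881e+7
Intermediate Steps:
d(b) = 2 + b (d(b) = (b*(2 + b))/b = 2 + b)
w(U) = 287/3 + U (w(U) = -4/3 + (U + 97) = -4/3 + (97 + U) = 287/3 + U)
((113 - 18)*d(-10) + w(67))*(-1365 - 23548) = ((113 - 18)*(2 - 10) + (287/3 + 67))*(-1365 - 23548) = (95*(-8) + 488/3)*(-24913) = (-760 + 488/3)*(-24913) = -1792/3*(-24913) = 44644096/3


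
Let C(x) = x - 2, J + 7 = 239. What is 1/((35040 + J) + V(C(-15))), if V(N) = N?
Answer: 1/35255 ≈ 2.8365e-5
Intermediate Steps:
J = 232 (J = -7 + 239 = 232)
C(x) = -2 + x
1/((35040 + J) + V(C(-15))) = 1/((35040 + 232) + (-2 - 15)) = 1/(35272 - 17) = 1/35255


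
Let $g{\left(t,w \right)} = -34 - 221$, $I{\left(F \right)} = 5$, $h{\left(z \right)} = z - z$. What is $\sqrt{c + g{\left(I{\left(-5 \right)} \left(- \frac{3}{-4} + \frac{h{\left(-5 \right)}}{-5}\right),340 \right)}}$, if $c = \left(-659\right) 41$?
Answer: $i \sqrt{27274} \approx 165.15 i$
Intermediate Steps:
$h{\left(z \right)} = 0$
$g{\left(t,w \right)} = -255$ ($g{\left(t,w \right)} = -34 - 221 = -255$)
$c = -27019$
$\sqrt{c + g{\left(I{\left(-5 \right)} \left(- \frac{3}{-4} + \frac{h{\left(-5 \right)}}{-5}\right),340 \right)}} = \sqrt{-27019 - 255} = \sqrt{-27274} = i \sqrt{27274}$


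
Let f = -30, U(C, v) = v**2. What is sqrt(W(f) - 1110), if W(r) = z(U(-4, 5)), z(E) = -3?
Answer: I*sqrt(1113) ≈ 33.362*I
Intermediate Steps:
W(r) = -3
sqrt(W(f) - 1110) = sqrt(-3 - 1110) = sqrt(-1113) = I*sqrt(1113)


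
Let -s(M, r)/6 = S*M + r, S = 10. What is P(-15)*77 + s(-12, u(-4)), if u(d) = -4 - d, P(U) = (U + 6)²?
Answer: 6957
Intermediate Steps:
P(U) = (6 + U)²
s(M, r) = -60*M - 6*r (s(M, r) = -6*(10*M + r) = -6*(r + 10*M) = -60*M - 6*r)
P(-15)*77 + s(-12, u(-4)) = (6 - 15)²*77 + (-60*(-12) - 6*(-4 - 1*(-4))) = (-9)²*77 + (720 - 6*(-4 + 4)) = 81*77 + (720 - 6*0) = 6237 + (720 + 0) = 6237 + 720 = 6957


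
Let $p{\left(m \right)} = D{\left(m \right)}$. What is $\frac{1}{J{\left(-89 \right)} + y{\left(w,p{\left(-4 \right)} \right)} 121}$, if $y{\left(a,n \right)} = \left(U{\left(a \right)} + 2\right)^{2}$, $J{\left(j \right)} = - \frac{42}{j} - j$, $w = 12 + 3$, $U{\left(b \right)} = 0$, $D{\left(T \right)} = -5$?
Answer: $\frac{89}{51039} \approx 0.0017438$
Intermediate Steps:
$p{\left(m \right)} = -5$
$w = 15$
$J{\left(j \right)} = - j - \frac{42}{j}$
$y{\left(a,n \right)} = 4$ ($y{\left(a,n \right)} = \left(0 + 2\right)^{2} = 2^{2} = 4$)
$\frac{1}{J{\left(-89 \right)} + y{\left(w,p{\left(-4 \right)} \right)} 121} = \frac{1}{\left(\left(-1\right) \left(-89\right) - \frac{42}{-89}\right) + 4 \cdot 121} = \frac{1}{\left(89 - - \frac{42}{89}\right) + 484} = \frac{1}{\left(89 + \frac{42}{89}\right) + 484} = \frac{1}{\frac{7963}{89} + 484} = \frac{1}{\frac{51039}{89}} = \frac{89}{51039}$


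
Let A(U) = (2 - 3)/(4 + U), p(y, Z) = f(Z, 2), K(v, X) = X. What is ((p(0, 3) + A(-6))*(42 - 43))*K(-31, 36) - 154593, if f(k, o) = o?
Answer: -154683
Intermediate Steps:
p(y, Z) = 2
A(U) = -1/(4 + U)
((p(0, 3) + A(-6))*(42 - 43))*K(-31, 36) - 154593 = ((2 - 1/(4 - 6))*(42 - 43))*36 - 154593 = ((2 - 1/(-2))*(-1))*36 - 154593 = ((2 - 1*(-1/2))*(-1))*36 - 154593 = ((2 + 1/2)*(-1))*36 - 154593 = ((5/2)*(-1))*36 - 154593 = -5/2*36 - 154593 = -90 - 154593 = -154683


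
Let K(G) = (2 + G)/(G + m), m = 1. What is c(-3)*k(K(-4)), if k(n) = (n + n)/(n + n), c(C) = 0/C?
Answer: 0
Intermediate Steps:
c(C) = 0
K(G) = (2 + G)/(1 + G) (K(G) = (2 + G)/(G + 1) = (2 + G)/(1 + G))
k(n) = 1 (k(n) = (2*n)/((2*n)) = (2*n)*(1/(2*n)) = 1)
c(-3)*k(K(-4)) = 0*1 = 0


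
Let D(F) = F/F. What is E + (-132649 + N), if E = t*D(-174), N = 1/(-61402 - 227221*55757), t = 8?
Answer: -2134558799075652/16092752611 ≈ -1.3264e+5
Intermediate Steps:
D(F) = 1
N = -1/16092752611 (N = (1/55757)/(-288623) = -1/288623*1/55757 = -1/16092752611 ≈ -6.2140e-11)
E = 8 (E = 8*1 = 8)
E + (-132649 + N) = 8 + (-132649 - 1/16092752611) = 8 - 2134687541096540/16092752611 = -2134558799075652/16092752611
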